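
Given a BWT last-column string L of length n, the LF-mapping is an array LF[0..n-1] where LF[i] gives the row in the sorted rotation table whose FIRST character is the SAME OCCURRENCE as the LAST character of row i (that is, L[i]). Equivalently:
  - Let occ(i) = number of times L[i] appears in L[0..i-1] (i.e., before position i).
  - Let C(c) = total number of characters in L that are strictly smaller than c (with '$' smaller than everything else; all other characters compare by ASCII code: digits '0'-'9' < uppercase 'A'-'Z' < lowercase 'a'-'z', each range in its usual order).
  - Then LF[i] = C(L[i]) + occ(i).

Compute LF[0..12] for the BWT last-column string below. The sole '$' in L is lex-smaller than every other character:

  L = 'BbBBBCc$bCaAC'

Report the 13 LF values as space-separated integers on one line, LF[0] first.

Char counts: '$':1, 'A':1, 'B':4, 'C':3, 'a':1, 'b':2, 'c':1
C (first-col start): C('$')=0, C('A')=1, C('B')=2, C('C')=6, C('a')=9, C('b')=10, C('c')=12
L[0]='B': occ=0, LF[0]=C('B')+0=2+0=2
L[1]='b': occ=0, LF[1]=C('b')+0=10+0=10
L[2]='B': occ=1, LF[2]=C('B')+1=2+1=3
L[3]='B': occ=2, LF[3]=C('B')+2=2+2=4
L[4]='B': occ=3, LF[4]=C('B')+3=2+3=5
L[5]='C': occ=0, LF[5]=C('C')+0=6+0=6
L[6]='c': occ=0, LF[6]=C('c')+0=12+0=12
L[7]='$': occ=0, LF[7]=C('$')+0=0+0=0
L[8]='b': occ=1, LF[8]=C('b')+1=10+1=11
L[9]='C': occ=1, LF[9]=C('C')+1=6+1=7
L[10]='a': occ=0, LF[10]=C('a')+0=9+0=9
L[11]='A': occ=0, LF[11]=C('A')+0=1+0=1
L[12]='C': occ=2, LF[12]=C('C')+2=6+2=8

Answer: 2 10 3 4 5 6 12 0 11 7 9 1 8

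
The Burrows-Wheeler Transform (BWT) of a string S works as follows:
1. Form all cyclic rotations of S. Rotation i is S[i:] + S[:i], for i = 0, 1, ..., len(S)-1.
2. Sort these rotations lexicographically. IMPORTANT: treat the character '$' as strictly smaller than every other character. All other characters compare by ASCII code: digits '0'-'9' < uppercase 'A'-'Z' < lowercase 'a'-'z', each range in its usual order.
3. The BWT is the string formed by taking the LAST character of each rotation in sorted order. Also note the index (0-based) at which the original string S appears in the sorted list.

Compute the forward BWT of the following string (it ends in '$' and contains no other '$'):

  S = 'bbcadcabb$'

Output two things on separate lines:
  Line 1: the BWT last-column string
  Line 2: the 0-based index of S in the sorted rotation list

All 10 rotations (rotation i = S[i:]+S[:i]):
  rot[0] = bbcadcabb$
  rot[1] = bcadcabb$b
  rot[2] = cadcabb$bb
  rot[3] = adcabb$bbc
  rot[4] = dcabb$bbca
  rot[5] = cabb$bbcad
  rot[6] = abb$bbcadc
  rot[7] = bb$bbcadca
  rot[8] = b$bbcadcab
  rot[9] = $bbcadcabb
Sorted (with $ < everything):
  sorted[0] = $bbcadcabb  (last char: 'b')
  sorted[1] = abb$bbcadc  (last char: 'c')
  sorted[2] = adcabb$bbc  (last char: 'c')
  sorted[3] = b$bbcadcab  (last char: 'b')
  sorted[4] = bb$bbcadca  (last char: 'a')
  sorted[5] = bbcadcabb$  (last char: '$')
  sorted[6] = bcadcabb$b  (last char: 'b')
  sorted[7] = cabb$bbcad  (last char: 'd')
  sorted[8] = cadcabb$bb  (last char: 'b')
  sorted[9] = dcabb$bbca  (last char: 'a')
Last column: bccba$bdba
Original string S is at sorted index 5

Answer: bccba$bdba
5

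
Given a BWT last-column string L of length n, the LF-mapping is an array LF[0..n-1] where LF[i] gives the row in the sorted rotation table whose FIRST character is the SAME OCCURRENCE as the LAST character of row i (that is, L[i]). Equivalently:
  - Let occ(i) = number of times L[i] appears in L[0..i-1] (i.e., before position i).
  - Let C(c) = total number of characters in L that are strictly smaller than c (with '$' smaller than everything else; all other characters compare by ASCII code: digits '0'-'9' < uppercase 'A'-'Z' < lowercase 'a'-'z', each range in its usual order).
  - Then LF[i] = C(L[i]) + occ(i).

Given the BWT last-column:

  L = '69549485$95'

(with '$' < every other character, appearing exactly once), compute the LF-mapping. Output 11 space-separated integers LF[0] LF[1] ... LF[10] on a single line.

Char counts: '$':1, '4':2, '5':3, '6':1, '8':1, '9':3
C (first-col start): C('$')=0, C('4')=1, C('5')=3, C('6')=6, C('8')=7, C('9')=8
L[0]='6': occ=0, LF[0]=C('6')+0=6+0=6
L[1]='9': occ=0, LF[1]=C('9')+0=8+0=8
L[2]='5': occ=0, LF[2]=C('5')+0=3+0=3
L[3]='4': occ=0, LF[3]=C('4')+0=1+0=1
L[4]='9': occ=1, LF[4]=C('9')+1=8+1=9
L[5]='4': occ=1, LF[5]=C('4')+1=1+1=2
L[6]='8': occ=0, LF[6]=C('8')+0=7+0=7
L[7]='5': occ=1, LF[7]=C('5')+1=3+1=4
L[8]='$': occ=0, LF[8]=C('$')+0=0+0=0
L[9]='9': occ=2, LF[9]=C('9')+2=8+2=10
L[10]='5': occ=2, LF[10]=C('5')+2=3+2=5

Answer: 6 8 3 1 9 2 7 4 0 10 5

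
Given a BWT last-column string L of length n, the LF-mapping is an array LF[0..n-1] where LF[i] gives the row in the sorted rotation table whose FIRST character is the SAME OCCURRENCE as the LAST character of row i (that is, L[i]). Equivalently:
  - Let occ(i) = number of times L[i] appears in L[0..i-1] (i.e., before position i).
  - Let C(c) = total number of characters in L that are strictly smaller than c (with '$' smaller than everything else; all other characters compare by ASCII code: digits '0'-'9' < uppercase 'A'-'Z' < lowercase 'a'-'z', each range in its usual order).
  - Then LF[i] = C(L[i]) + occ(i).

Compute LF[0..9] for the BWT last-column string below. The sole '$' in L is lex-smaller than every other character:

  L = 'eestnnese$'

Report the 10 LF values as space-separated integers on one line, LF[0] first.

Char counts: '$':1, 'e':4, 'n':2, 's':2, 't':1
C (first-col start): C('$')=0, C('e')=1, C('n')=5, C('s')=7, C('t')=9
L[0]='e': occ=0, LF[0]=C('e')+0=1+0=1
L[1]='e': occ=1, LF[1]=C('e')+1=1+1=2
L[2]='s': occ=0, LF[2]=C('s')+0=7+0=7
L[3]='t': occ=0, LF[3]=C('t')+0=9+0=9
L[4]='n': occ=0, LF[4]=C('n')+0=5+0=5
L[5]='n': occ=1, LF[5]=C('n')+1=5+1=6
L[6]='e': occ=2, LF[6]=C('e')+2=1+2=3
L[7]='s': occ=1, LF[7]=C('s')+1=7+1=8
L[8]='e': occ=3, LF[8]=C('e')+3=1+3=4
L[9]='$': occ=0, LF[9]=C('$')+0=0+0=0

Answer: 1 2 7 9 5 6 3 8 4 0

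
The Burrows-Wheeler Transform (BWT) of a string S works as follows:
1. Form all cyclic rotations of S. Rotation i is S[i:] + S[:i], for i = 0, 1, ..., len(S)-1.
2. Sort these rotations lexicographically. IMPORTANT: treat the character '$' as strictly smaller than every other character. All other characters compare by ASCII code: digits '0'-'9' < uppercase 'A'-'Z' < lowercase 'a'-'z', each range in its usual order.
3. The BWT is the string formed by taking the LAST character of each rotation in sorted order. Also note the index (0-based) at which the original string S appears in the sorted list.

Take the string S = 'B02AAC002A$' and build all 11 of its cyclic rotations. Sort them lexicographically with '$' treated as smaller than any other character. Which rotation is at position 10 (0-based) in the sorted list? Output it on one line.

All 11 rotations (rotation i = S[i:]+S[:i]):
  rot[0] = B02AAC002A$
  rot[1] = 02AAC002A$B
  rot[2] = 2AAC002A$B0
  rot[3] = AAC002A$B02
  rot[4] = AC002A$B02A
  rot[5] = C002A$B02AA
  rot[6] = 002A$B02AAC
  rot[7] = 02A$B02AAC0
  rot[8] = 2A$B02AAC00
  rot[9] = A$B02AAC002
  rot[10] = $B02AAC002A
Sorted (with $ < everything):
  sorted[0] = $B02AAC002A
  sorted[1] = 002A$B02AAC
  sorted[2] = 02A$B02AAC0
  sorted[3] = 02AAC002A$B
  sorted[4] = 2A$B02AAC00
  sorted[5] = 2AAC002A$B0
  sorted[6] = A$B02AAC002
  sorted[7] = AAC002A$B02
  sorted[8] = AC002A$B02A
  sorted[9] = B02AAC002A$
  sorted[10] = C002A$B02AA
sorted[10] = C002A$B02AA

Answer: C002A$B02AA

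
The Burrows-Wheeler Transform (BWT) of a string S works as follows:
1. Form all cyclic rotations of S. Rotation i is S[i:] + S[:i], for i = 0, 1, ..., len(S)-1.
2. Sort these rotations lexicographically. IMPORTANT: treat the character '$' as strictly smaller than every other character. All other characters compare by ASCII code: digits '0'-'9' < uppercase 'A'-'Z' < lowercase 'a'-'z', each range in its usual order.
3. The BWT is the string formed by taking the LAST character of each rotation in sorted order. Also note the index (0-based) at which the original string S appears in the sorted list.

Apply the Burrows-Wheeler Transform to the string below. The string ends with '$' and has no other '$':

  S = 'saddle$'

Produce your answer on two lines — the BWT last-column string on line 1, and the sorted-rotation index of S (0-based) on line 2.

Answer: esadld$
6

Derivation:
All 7 rotations (rotation i = S[i:]+S[:i]):
  rot[0] = saddle$
  rot[1] = addle$s
  rot[2] = ddle$sa
  rot[3] = dle$sad
  rot[4] = le$sadd
  rot[5] = e$saddl
  rot[6] = $saddle
Sorted (with $ < everything):
  sorted[0] = $saddle  (last char: 'e')
  sorted[1] = addle$s  (last char: 's')
  sorted[2] = ddle$sa  (last char: 'a')
  sorted[3] = dle$sad  (last char: 'd')
  sorted[4] = e$saddl  (last char: 'l')
  sorted[5] = le$sadd  (last char: 'd')
  sorted[6] = saddle$  (last char: '$')
Last column: esadld$
Original string S is at sorted index 6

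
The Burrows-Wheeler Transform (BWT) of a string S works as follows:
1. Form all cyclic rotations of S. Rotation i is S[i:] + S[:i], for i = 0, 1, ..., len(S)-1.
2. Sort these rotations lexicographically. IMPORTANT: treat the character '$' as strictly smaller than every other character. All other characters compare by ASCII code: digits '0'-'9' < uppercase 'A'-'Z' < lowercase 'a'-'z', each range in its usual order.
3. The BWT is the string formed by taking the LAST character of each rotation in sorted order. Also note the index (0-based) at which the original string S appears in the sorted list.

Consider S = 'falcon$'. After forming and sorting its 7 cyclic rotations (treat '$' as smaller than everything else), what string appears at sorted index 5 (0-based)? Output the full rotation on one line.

All 7 rotations (rotation i = S[i:]+S[:i]):
  rot[0] = falcon$
  rot[1] = alcon$f
  rot[2] = lcon$fa
  rot[3] = con$fal
  rot[4] = on$falc
  rot[5] = n$falco
  rot[6] = $falcon
Sorted (with $ < everything):
  sorted[0] = $falcon
  sorted[1] = alcon$f
  sorted[2] = con$fal
  sorted[3] = falcon$
  sorted[4] = lcon$fa
  sorted[5] = n$falco
  sorted[6] = on$falc
sorted[5] = n$falco

Answer: n$falco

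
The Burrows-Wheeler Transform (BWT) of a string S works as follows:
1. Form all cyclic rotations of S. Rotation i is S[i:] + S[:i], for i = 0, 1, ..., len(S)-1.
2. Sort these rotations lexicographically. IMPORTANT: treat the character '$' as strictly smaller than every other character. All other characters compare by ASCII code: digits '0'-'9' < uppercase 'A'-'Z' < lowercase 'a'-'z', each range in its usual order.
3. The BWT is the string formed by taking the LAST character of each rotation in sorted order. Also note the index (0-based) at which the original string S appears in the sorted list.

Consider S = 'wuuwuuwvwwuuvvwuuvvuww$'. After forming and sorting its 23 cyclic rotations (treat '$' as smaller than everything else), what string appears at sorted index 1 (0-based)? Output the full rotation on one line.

All 23 rotations (rotation i = S[i:]+S[:i]):
  rot[0] = wuuwuuwvwwuuvvwuuvvuww$
  rot[1] = uuwuuwvwwuuvvwuuvvuww$w
  rot[2] = uwuuwvwwuuvvwuuvvuww$wu
  rot[3] = wuuwvwwuuvvwuuvvuww$wuu
  rot[4] = uuwvwwuuvvwuuvvuww$wuuw
  rot[5] = uwvwwuuvvwuuvvuww$wuuwu
  rot[6] = wvwwuuvvwuuvvuww$wuuwuu
  rot[7] = vwwuuvvwuuvvuww$wuuwuuw
  rot[8] = wwuuvvwuuvvuww$wuuwuuwv
  rot[9] = wuuvvwuuvvuww$wuuwuuwvw
  rot[10] = uuvvwuuvvuww$wuuwuuwvww
  rot[11] = uvvwuuvvuww$wuuwuuwvwwu
  rot[12] = vvwuuvvuww$wuuwuuwvwwuu
  rot[13] = vwuuvvuww$wuuwuuwvwwuuv
  rot[14] = wuuvvuww$wuuwuuwvwwuuvv
  rot[15] = uuvvuww$wuuwuuwvwwuuvvw
  rot[16] = uvvuww$wuuwuuwvwwuuvvwu
  rot[17] = vvuww$wuuwuuwvwwuuvvwuu
  rot[18] = vuww$wuuwuuwvwwuuvvwuuv
  rot[19] = uww$wuuwuuwvwwuuvvwuuvv
  rot[20] = ww$wuuwuuwvwwuuvvwuuvvu
  rot[21] = w$wuuwuuwvwwuuvvwuuvvuw
  rot[22] = $wuuwuuwvwwuuvvwuuvvuww
Sorted (with $ < everything):
  sorted[0] = $wuuwuuwvwwuuvvwuuvvuww
  sorted[1] = uuvvuww$wuuwuuwvwwuuvvw
  sorted[2] = uuvvwuuvvuww$wuuwuuwvww
  sorted[3] = uuwuuwvwwuuvvwuuvvuww$w
  sorted[4] = uuwvwwuuvvwuuvvuww$wuuw
  sorted[5] = uvvuww$wuuwuuwvwwuuvvwu
  sorted[6] = uvvwuuvvuww$wuuwuuwvwwu
  sorted[7] = uwuuwvwwuuvvwuuvvuww$wu
  sorted[8] = uwvwwuuvvwuuvvuww$wuuwu
  sorted[9] = uww$wuuwuuwvwwuuvvwuuvv
  sorted[10] = vuww$wuuwuuwvwwuuvvwuuv
  sorted[11] = vvuww$wuuwuuwvwwuuvvwuu
  sorted[12] = vvwuuvvuww$wuuwuuwvwwuu
  sorted[13] = vwuuvvuww$wuuwuuwvwwuuv
  sorted[14] = vwwuuvvwuuvvuww$wuuwuuw
  sorted[15] = w$wuuwuuwvwwuuvvwuuvvuw
  sorted[16] = wuuvvuww$wuuwuuwvwwuuvv
  sorted[17] = wuuvvwuuvvuww$wuuwuuwvw
  sorted[18] = wuuwuuwvwwuuvvwuuvvuww$
  sorted[19] = wuuwvwwuuvvwuuvvuww$wuu
  sorted[20] = wvwwuuvvwuuvvuww$wuuwuu
  sorted[21] = ww$wuuwuuwvwwuuvvwuuvvu
  sorted[22] = wwuuvvwuuvvuww$wuuwuuwv
sorted[1] = uuvvuww$wuuwuuwvwwuuvvw

Answer: uuvvuww$wuuwuuwvwwuuvvw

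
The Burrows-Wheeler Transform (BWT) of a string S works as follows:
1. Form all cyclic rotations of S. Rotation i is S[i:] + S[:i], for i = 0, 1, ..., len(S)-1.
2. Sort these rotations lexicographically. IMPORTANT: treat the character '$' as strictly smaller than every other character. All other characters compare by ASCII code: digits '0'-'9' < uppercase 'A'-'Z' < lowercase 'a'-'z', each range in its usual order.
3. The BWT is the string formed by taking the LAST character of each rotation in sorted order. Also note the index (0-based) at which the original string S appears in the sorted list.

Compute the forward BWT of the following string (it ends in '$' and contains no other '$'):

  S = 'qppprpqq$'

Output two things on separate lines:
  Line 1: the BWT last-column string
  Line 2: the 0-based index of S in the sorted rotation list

Answer: qqprpq$pp
6

Derivation:
All 9 rotations (rotation i = S[i:]+S[:i]):
  rot[0] = qppprpqq$
  rot[1] = ppprpqq$q
  rot[2] = pprpqq$qp
  rot[3] = prpqq$qpp
  rot[4] = rpqq$qppp
  rot[5] = pqq$qpppr
  rot[6] = qq$qppprp
  rot[7] = q$qppprpq
  rot[8] = $qppprpqq
Sorted (with $ < everything):
  sorted[0] = $qppprpqq  (last char: 'q')
  sorted[1] = ppprpqq$q  (last char: 'q')
  sorted[2] = pprpqq$qp  (last char: 'p')
  sorted[3] = pqq$qpppr  (last char: 'r')
  sorted[4] = prpqq$qpp  (last char: 'p')
  sorted[5] = q$qppprpq  (last char: 'q')
  sorted[6] = qppprpqq$  (last char: '$')
  sorted[7] = qq$qppprp  (last char: 'p')
  sorted[8] = rpqq$qppp  (last char: 'p')
Last column: qqprpq$pp
Original string S is at sorted index 6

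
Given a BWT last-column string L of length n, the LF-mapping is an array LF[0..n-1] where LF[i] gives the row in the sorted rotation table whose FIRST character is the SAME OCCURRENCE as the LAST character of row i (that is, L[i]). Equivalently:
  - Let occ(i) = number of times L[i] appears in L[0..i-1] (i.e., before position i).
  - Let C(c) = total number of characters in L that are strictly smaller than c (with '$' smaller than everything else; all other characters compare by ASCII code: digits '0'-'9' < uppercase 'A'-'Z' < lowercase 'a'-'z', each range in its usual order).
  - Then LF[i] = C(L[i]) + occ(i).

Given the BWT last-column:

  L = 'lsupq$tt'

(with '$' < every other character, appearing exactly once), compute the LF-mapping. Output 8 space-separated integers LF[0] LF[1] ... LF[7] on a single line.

Answer: 1 4 7 2 3 0 5 6

Derivation:
Char counts: '$':1, 'l':1, 'p':1, 'q':1, 's':1, 't':2, 'u':1
C (first-col start): C('$')=0, C('l')=1, C('p')=2, C('q')=3, C('s')=4, C('t')=5, C('u')=7
L[0]='l': occ=0, LF[0]=C('l')+0=1+0=1
L[1]='s': occ=0, LF[1]=C('s')+0=4+0=4
L[2]='u': occ=0, LF[2]=C('u')+0=7+0=7
L[3]='p': occ=0, LF[3]=C('p')+0=2+0=2
L[4]='q': occ=0, LF[4]=C('q')+0=3+0=3
L[5]='$': occ=0, LF[5]=C('$')+0=0+0=0
L[6]='t': occ=0, LF[6]=C('t')+0=5+0=5
L[7]='t': occ=1, LF[7]=C('t')+1=5+1=6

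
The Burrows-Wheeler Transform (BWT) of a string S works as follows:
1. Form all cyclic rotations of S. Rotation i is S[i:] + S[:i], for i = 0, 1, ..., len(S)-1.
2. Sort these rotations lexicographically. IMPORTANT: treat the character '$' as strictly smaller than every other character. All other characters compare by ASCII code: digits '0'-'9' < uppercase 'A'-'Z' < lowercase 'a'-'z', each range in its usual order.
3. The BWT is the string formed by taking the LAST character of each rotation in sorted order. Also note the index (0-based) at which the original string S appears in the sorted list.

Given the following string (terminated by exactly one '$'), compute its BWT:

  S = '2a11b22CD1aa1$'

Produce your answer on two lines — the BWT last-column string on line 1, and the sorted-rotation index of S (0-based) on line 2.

Answer: 1aaD1b2$2Ca211
7

Derivation:
All 14 rotations (rotation i = S[i:]+S[:i]):
  rot[0] = 2a11b22CD1aa1$
  rot[1] = a11b22CD1aa1$2
  rot[2] = 11b22CD1aa1$2a
  rot[3] = 1b22CD1aa1$2a1
  rot[4] = b22CD1aa1$2a11
  rot[5] = 22CD1aa1$2a11b
  rot[6] = 2CD1aa1$2a11b2
  rot[7] = CD1aa1$2a11b22
  rot[8] = D1aa1$2a11b22C
  rot[9] = 1aa1$2a11b22CD
  rot[10] = aa1$2a11b22CD1
  rot[11] = a1$2a11b22CD1a
  rot[12] = 1$2a11b22CD1aa
  rot[13] = $2a11b22CD1aa1
Sorted (with $ < everything):
  sorted[0] = $2a11b22CD1aa1  (last char: '1')
  sorted[1] = 1$2a11b22CD1aa  (last char: 'a')
  sorted[2] = 11b22CD1aa1$2a  (last char: 'a')
  sorted[3] = 1aa1$2a11b22CD  (last char: 'D')
  sorted[4] = 1b22CD1aa1$2a1  (last char: '1')
  sorted[5] = 22CD1aa1$2a11b  (last char: 'b')
  sorted[6] = 2CD1aa1$2a11b2  (last char: '2')
  sorted[7] = 2a11b22CD1aa1$  (last char: '$')
  sorted[8] = CD1aa1$2a11b22  (last char: '2')
  sorted[9] = D1aa1$2a11b22C  (last char: 'C')
  sorted[10] = a1$2a11b22CD1a  (last char: 'a')
  sorted[11] = a11b22CD1aa1$2  (last char: '2')
  sorted[12] = aa1$2a11b22CD1  (last char: '1')
  sorted[13] = b22CD1aa1$2a11  (last char: '1')
Last column: 1aaD1b2$2Ca211
Original string S is at sorted index 7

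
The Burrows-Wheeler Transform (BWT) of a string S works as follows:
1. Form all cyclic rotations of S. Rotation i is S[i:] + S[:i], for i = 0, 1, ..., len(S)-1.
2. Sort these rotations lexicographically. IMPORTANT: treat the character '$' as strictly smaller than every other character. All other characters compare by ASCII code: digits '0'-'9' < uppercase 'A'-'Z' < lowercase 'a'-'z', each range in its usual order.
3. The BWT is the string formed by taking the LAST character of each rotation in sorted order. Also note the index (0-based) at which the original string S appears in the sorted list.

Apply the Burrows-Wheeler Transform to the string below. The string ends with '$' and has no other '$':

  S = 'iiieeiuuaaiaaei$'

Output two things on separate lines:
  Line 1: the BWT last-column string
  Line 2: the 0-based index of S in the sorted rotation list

All 16 rotations (rotation i = S[i:]+S[:i]):
  rot[0] = iiieeiuuaaiaaei$
  rot[1] = iieeiuuaaiaaei$i
  rot[2] = ieeiuuaaiaaei$ii
  rot[3] = eeiuuaaiaaei$iii
  rot[4] = eiuuaaiaaei$iiie
  rot[5] = iuuaaiaaei$iiiee
  rot[6] = uuaaiaaei$iiieei
  rot[7] = uaaiaaei$iiieeiu
  rot[8] = aaiaaei$iiieeiuu
  rot[9] = aiaaei$iiieeiuua
  rot[10] = iaaei$iiieeiuuaa
  rot[11] = aaei$iiieeiuuaai
  rot[12] = aei$iiieeiuuaaia
  rot[13] = ei$iiieeiuuaaiaa
  rot[14] = i$iiieeiuuaaiaae
  rot[15] = $iiieeiuuaaiaaei
Sorted (with $ < everything):
  sorted[0] = $iiieeiuuaaiaaei  (last char: 'i')
  sorted[1] = aaei$iiieeiuuaai  (last char: 'i')
  sorted[2] = aaiaaei$iiieeiuu  (last char: 'u')
  sorted[3] = aei$iiieeiuuaaia  (last char: 'a')
  sorted[4] = aiaaei$iiieeiuua  (last char: 'a')
  sorted[5] = eeiuuaaiaaei$iii  (last char: 'i')
  sorted[6] = ei$iiieeiuuaaiaa  (last char: 'a')
  sorted[7] = eiuuaaiaaei$iiie  (last char: 'e')
  sorted[8] = i$iiieeiuuaaiaae  (last char: 'e')
  sorted[9] = iaaei$iiieeiuuaa  (last char: 'a')
  sorted[10] = ieeiuuaaiaaei$ii  (last char: 'i')
  sorted[11] = iieeiuuaaiaaei$i  (last char: 'i')
  sorted[12] = iiieeiuuaaiaaei$  (last char: '$')
  sorted[13] = iuuaaiaaei$iiiee  (last char: 'e')
  sorted[14] = uaaiaaei$iiieeiu  (last char: 'u')
  sorted[15] = uuaaiaaei$iiieei  (last char: 'i')
Last column: iiuaaiaeeaii$eui
Original string S is at sorted index 12

Answer: iiuaaiaeeaii$eui
12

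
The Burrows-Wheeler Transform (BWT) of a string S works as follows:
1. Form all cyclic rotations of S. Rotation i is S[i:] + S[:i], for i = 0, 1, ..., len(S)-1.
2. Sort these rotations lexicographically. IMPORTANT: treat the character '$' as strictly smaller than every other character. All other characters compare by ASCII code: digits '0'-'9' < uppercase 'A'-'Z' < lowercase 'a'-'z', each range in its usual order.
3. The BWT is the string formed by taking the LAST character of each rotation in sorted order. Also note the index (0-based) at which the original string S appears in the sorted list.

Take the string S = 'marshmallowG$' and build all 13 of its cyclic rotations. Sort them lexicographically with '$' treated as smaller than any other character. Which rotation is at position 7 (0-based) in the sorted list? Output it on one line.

Answer: mallowG$marsh

Derivation:
All 13 rotations (rotation i = S[i:]+S[:i]):
  rot[0] = marshmallowG$
  rot[1] = arshmallowG$m
  rot[2] = rshmallowG$ma
  rot[3] = shmallowG$mar
  rot[4] = hmallowG$mars
  rot[5] = mallowG$marsh
  rot[6] = allowG$marshm
  rot[7] = llowG$marshma
  rot[8] = lowG$marshmal
  rot[9] = owG$marshmall
  rot[10] = wG$marshmallo
  rot[11] = G$marshmallow
  rot[12] = $marshmallowG
Sorted (with $ < everything):
  sorted[0] = $marshmallowG
  sorted[1] = G$marshmallow
  sorted[2] = allowG$marshm
  sorted[3] = arshmallowG$m
  sorted[4] = hmallowG$mars
  sorted[5] = llowG$marshma
  sorted[6] = lowG$marshmal
  sorted[7] = mallowG$marsh
  sorted[8] = marshmallowG$
  sorted[9] = owG$marshmall
  sorted[10] = rshmallowG$ma
  sorted[11] = shmallowG$mar
  sorted[12] = wG$marshmallo
sorted[7] = mallowG$marsh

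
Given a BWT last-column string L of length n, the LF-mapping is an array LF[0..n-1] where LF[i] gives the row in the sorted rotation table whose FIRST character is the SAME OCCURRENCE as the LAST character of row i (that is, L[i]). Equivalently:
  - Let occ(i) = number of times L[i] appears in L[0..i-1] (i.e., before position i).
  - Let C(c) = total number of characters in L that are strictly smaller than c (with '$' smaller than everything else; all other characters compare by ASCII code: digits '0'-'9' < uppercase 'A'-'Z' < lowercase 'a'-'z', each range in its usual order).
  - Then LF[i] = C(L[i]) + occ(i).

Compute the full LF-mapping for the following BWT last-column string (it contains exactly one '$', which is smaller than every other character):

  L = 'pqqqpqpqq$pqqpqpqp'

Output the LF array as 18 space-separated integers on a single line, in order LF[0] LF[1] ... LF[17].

Answer: 1 8 9 10 2 11 3 12 13 0 4 14 15 5 16 6 17 7

Derivation:
Char counts: '$':1, 'p':7, 'q':10
C (first-col start): C('$')=0, C('p')=1, C('q')=8
L[0]='p': occ=0, LF[0]=C('p')+0=1+0=1
L[1]='q': occ=0, LF[1]=C('q')+0=8+0=8
L[2]='q': occ=1, LF[2]=C('q')+1=8+1=9
L[3]='q': occ=2, LF[3]=C('q')+2=8+2=10
L[4]='p': occ=1, LF[4]=C('p')+1=1+1=2
L[5]='q': occ=3, LF[5]=C('q')+3=8+3=11
L[6]='p': occ=2, LF[6]=C('p')+2=1+2=3
L[7]='q': occ=4, LF[7]=C('q')+4=8+4=12
L[8]='q': occ=5, LF[8]=C('q')+5=8+5=13
L[9]='$': occ=0, LF[9]=C('$')+0=0+0=0
L[10]='p': occ=3, LF[10]=C('p')+3=1+3=4
L[11]='q': occ=6, LF[11]=C('q')+6=8+6=14
L[12]='q': occ=7, LF[12]=C('q')+7=8+7=15
L[13]='p': occ=4, LF[13]=C('p')+4=1+4=5
L[14]='q': occ=8, LF[14]=C('q')+8=8+8=16
L[15]='p': occ=5, LF[15]=C('p')+5=1+5=6
L[16]='q': occ=9, LF[16]=C('q')+9=8+9=17
L[17]='p': occ=6, LF[17]=C('p')+6=1+6=7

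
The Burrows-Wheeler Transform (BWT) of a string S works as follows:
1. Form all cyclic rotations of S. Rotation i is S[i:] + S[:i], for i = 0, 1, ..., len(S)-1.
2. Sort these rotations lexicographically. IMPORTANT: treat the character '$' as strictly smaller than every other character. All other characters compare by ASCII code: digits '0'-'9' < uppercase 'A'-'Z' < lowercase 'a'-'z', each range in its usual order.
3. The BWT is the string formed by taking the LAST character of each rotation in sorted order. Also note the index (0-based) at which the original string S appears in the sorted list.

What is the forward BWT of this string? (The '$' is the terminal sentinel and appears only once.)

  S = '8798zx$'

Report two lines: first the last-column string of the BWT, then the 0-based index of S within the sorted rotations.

All 7 rotations (rotation i = S[i:]+S[:i]):
  rot[0] = 8798zx$
  rot[1] = 798zx$8
  rot[2] = 98zx$87
  rot[3] = 8zx$879
  rot[4] = zx$8798
  rot[5] = x$8798z
  rot[6] = $8798zx
Sorted (with $ < everything):
  sorted[0] = $8798zx  (last char: 'x')
  sorted[1] = 798zx$8  (last char: '8')
  sorted[2] = 8798zx$  (last char: '$')
  sorted[3] = 8zx$879  (last char: '9')
  sorted[4] = 98zx$87  (last char: '7')
  sorted[5] = x$8798z  (last char: 'z')
  sorted[6] = zx$8798  (last char: '8')
Last column: x8$97z8
Original string S is at sorted index 2

Answer: x8$97z8
2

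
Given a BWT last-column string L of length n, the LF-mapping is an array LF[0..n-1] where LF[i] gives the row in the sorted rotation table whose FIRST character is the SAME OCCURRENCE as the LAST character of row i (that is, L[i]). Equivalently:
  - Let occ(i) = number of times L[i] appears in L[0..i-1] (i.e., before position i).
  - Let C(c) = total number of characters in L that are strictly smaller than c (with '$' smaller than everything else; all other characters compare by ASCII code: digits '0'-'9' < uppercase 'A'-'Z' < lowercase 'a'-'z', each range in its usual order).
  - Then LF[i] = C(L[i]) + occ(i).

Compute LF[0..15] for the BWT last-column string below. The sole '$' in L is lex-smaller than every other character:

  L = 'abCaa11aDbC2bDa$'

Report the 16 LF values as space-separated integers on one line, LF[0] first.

Answer: 8 13 4 9 10 1 2 11 6 14 5 3 15 7 12 0

Derivation:
Char counts: '$':1, '1':2, '2':1, 'C':2, 'D':2, 'a':5, 'b':3
C (first-col start): C('$')=0, C('1')=1, C('2')=3, C('C')=4, C('D')=6, C('a')=8, C('b')=13
L[0]='a': occ=0, LF[0]=C('a')+0=8+0=8
L[1]='b': occ=0, LF[1]=C('b')+0=13+0=13
L[2]='C': occ=0, LF[2]=C('C')+0=4+0=4
L[3]='a': occ=1, LF[3]=C('a')+1=8+1=9
L[4]='a': occ=2, LF[4]=C('a')+2=8+2=10
L[5]='1': occ=0, LF[5]=C('1')+0=1+0=1
L[6]='1': occ=1, LF[6]=C('1')+1=1+1=2
L[7]='a': occ=3, LF[7]=C('a')+3=8+3=11
L[8]='D': occ=0, LF[8]=C('D')+0=6+0=6
L[9]='b': occ=1, LF[9]=C('b')+1=13+1=14
L[10]='C': occ=1, LF[10]=C('C')+1=4+1=5
L[11]='2': occ=0, LF[11]=C('2')+0=3+0=3
L[12]='b': occ=2, LF[12]=C('b')+2=13+2=15
L[13]='D': occ=1, LF[13]=C('D')+1=6+1=7
L[14]='a': occ=4, LF[14]=C('a')+4=8+4=12
L[15]='$': occ=0, LF[15]=C('$')+0=0+0=0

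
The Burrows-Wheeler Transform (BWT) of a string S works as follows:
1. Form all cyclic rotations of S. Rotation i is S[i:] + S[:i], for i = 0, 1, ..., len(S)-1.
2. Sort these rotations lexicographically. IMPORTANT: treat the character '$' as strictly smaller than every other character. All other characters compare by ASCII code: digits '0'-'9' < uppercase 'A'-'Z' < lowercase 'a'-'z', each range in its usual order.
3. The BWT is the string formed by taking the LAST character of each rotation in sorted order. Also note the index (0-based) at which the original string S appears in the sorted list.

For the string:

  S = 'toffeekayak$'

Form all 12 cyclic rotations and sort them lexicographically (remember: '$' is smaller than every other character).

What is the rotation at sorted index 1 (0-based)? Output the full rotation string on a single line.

Answer: ak$toffeekay

Derivation:
All 12 rotations (rotation i = S[i:]+S[:i]):
  rot[0] = toffeekayak$
  rot[1] = offeekayak$t
  rot[2] = ffeekayak$to
  rot[3] = feekayak$tof
  rot[4] = eekayak$toff
  rot[5] = ekayak$toffe
  rot[6] = kayak$toffee
  rot[7] = ayak$toffeek
  rot[8] = yak$toffeeka
  rot[9] = ak$toffeekay
  rot[10] = k$toffeekaya
  rot[11] = $toffeekayak
Sorted (with $ < everything):
  sorted[0] = $toffeekayak
  sorted[1] = ak$toffeekay
  sorted[2] = ayak$toffeek
  sorted[3] = eekayak$toff
  sorted[4] = ekayak$toffe
  sorted[5] = feekayak$tof
  sorted[6] = ffeekayak$to
  sorted[7] = k$toffeekaya
  sorted[8] = kayak$toffee
  sorted[9] = offeekayak$t
  sorted[10] = toffeekayak$
  sorted[11] = yak$toffeeka
sorted[1] = ak$toffeekay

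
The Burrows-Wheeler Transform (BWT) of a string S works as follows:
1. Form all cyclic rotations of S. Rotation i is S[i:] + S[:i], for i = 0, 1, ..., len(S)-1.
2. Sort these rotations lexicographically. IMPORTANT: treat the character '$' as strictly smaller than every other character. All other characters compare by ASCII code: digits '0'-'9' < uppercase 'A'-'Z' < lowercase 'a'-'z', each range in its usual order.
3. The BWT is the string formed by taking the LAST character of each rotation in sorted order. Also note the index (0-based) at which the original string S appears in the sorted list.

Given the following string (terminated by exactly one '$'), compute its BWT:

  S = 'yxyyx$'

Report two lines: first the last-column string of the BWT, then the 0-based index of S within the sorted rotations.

All 6 rotations (rotation i = S[i:]+S[:i]):
  rot[0] = yxyyx$
  rot[1] = xyyx$y
  rot[2] = yyx$yx
  rot[3] = yx$yxy
  rot[4] = x$yxyy
  rot[5] = $yxyyx
Sorted (with $ < everything):
  sorted[0] = $yxyyx  (last char: 'x')
  sorted[1] = x$yxyy  (last char: 'y')
  sorted[2] = xyyx$y  (last char: 'y')
  sorted[3] = yx$yxy  (last char: 'y')
  sorted[4] = yxyyx$  (last char: '$')
  sorted[5] = yyx$yx  (last char: 'x')
Last column: xyyy$x
Original string S is at sorted index 4

Answer: xyyy$x
4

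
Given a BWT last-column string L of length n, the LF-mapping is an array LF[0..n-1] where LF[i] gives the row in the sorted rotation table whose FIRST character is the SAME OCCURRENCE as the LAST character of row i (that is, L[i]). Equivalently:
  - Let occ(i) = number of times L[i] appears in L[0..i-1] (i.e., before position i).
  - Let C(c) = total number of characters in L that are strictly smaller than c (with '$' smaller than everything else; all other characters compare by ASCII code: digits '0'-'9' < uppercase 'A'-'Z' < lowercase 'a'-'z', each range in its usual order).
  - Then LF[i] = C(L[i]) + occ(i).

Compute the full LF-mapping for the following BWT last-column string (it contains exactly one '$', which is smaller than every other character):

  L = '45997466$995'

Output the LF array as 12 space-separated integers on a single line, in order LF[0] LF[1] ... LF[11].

Answer: 1 3 8 9 7 2 5 6 0 10 11 4

Derivation:
Char counts: '$':1, '4':2, '5':2, '6':2, '7':1, '9':4
C (first-col start): C('$')=0, C('4')=1, C('5')=3, C('6')=5, C('7')=7, C('9')=8
L[0]='4': occ=0, LF[0]=C('4')+0=1+0=1
L[1]='5': occ=0, LF[1]=C('5')+0=3+0=3
L[2]='9': occ=0, LF[2]=C('9')+0=8+0=8
L[3]='9': occ=1, LF[3]=C('9')+1=8+1=9
L[4]='7': occ=0, LF[4]=C('7')+0=7+0=7
L[5]='4': occ=1, LF[5]=C('4')+1=1+1=2
L[6]='6': occ=0, LF[6]=C('6')+0=5+0=5
L[7]='6': occ=1, LF[7]=C('6')+1=5+1=6
L[8]='$': occ=0, LF[8]=C('$')+0=0+0=0
L[9]='9': occ=2, LF[9]=C('9')+2=8+2=10
L[10]='9': occ=3, LF[10]=C('9')+3=8+3=11
L[11]='5': occ=1, LF[11]=C('5')+1=3+1=4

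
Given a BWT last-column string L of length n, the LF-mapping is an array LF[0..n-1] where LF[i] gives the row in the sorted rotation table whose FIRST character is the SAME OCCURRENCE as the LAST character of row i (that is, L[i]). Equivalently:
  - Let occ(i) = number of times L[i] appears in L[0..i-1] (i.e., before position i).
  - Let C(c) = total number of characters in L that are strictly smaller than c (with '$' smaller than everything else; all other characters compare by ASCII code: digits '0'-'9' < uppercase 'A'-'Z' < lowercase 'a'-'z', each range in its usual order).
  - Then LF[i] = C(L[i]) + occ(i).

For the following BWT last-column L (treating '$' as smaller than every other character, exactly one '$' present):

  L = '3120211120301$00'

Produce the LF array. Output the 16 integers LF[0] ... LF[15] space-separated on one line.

Answer: 14 6 11 1 12 7 8 9 13 2 15 3 10 0 4 5

Derivation:
Char counts: '$':1, '0':5, '1':5, '2':3, '3':2
C (first-col start): C('$')=0, C('0')=1, C('1')=6, C('2')=11, C('3')=14
L[0]='3': occ=0, LF[0]=C('3')+0=14+0=14
L[1]='1': occ=0, LF[1]=C('1')+0=6+0=6
L[2]='2': occ=0, LF[2]=C('2')+0=11+0=11
L[3]='0': occ=0, LF[3]=C('0')+0=1+0=1
L[4]='2': occ=1, LF[4]=C('2')+1=11+1=12
L[5]='1': occ=1, LF[5]=C('1')+1=6+1=7
L[6]='1': occ=2, LF[6]=C('1')+2=6+2=8
L[7]='1': occ=3, LF[7]=C('1')+3=6+3=9
L[8]='2': occ=2, LF[8]=C('2')+2=11+2=13
L[9]='0': occ=1, LF[9]=C('0')+1=1+1=2
L[10]='3': occ=1, LF[10]=C('3')+1=14+1=15
L[11]='0': occ=2, LF[11]=C('0')+2=1+2=3
L[12]='1': occ=4, LF[12]=C('1')+4=6+4=10
L[13]='$': occ=0, LF[13]=C('$')+0=0+0=0
L[14]='0': occ=3, LF[14]=C('0')+3=1+3=4
L[15]='0': occ=4, LF[15]=C('0')+4=1+4=5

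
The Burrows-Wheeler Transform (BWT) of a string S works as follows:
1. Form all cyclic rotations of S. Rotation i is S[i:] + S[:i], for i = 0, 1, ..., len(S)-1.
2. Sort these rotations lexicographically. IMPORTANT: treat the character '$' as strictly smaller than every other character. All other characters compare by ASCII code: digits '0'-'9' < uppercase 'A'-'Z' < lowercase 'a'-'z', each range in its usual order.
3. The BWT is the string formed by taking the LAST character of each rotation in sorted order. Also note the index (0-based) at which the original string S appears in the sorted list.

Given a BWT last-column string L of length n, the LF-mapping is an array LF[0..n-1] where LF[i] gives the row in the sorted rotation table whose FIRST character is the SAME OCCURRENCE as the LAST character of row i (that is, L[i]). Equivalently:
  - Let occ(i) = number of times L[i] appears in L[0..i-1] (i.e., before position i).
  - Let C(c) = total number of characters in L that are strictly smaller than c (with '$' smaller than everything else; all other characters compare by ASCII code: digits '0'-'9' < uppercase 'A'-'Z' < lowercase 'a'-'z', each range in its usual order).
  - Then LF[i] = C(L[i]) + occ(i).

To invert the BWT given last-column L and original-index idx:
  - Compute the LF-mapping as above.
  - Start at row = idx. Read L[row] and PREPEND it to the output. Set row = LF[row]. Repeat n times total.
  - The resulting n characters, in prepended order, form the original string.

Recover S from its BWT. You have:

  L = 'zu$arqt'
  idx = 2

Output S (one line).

LF mapping: 6 5 0 1 3 2 4
Walk LF starting at row 2, prepending L[row]:
  step 1: row=2, L[2]='$', prepend. Next row=LF[2]=0
  step 2: row=0, L[0]='z', prepend. Next row=LF[0]=6
  step 3: row=6, L[6]='t', prepend. Next row=LF[6]=4
  step 4: row=4, L[4]='r', prepend. Next row=LF[4]=3
  step 5: row=3, L[3]='a', prepend. Next row=LF[3]=1
  step 6: row=1, L[1]='u', prepend. Next row=LF[1]=5
  step 7: row=5, L[5]='q', prepend. Next row=LF[5]=2
Reversed output: quartz$

Answer: quartz$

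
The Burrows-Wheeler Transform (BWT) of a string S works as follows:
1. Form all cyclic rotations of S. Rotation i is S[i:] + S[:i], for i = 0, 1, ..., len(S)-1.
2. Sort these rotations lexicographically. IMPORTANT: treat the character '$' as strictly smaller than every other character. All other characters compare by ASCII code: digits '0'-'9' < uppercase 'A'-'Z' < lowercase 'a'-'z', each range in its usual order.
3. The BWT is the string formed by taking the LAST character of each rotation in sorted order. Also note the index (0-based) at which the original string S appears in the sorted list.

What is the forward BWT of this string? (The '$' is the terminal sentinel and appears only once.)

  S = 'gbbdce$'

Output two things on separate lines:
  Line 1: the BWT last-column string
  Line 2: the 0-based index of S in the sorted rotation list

All 7 rotations (rotation i = S[i:]+S[:i]):
  rot[0] = gbbdce$
  rot[1] = bbdce$g
  rot[2] = bdce$gb
  rot[3] = dce$gbb
  rot[4] = ce$gbbd
  rot[5] = e$gbbdc
  rot[6] = $gbbdce
Sorted (with $ < everything):
  sorted[0] = $gbbdce  (last char: 'e')
  sorted[1] = bbdce$g  (last char: 'g')
  sorted[2] = bdce$gb  (last char: 'b')
  sorted[3] = ce$gbbd  (last char: 'd')
  sorted[4] = dce$gbb  (last char: 'b')
  sorted[5] = e$gbbdc  (last char: 'c')
  sorted[6] = gbbdce$  (last char: '$')
Last column: egbdbc$
Original string S is at sorted index 6

Answer: egbdbc$
6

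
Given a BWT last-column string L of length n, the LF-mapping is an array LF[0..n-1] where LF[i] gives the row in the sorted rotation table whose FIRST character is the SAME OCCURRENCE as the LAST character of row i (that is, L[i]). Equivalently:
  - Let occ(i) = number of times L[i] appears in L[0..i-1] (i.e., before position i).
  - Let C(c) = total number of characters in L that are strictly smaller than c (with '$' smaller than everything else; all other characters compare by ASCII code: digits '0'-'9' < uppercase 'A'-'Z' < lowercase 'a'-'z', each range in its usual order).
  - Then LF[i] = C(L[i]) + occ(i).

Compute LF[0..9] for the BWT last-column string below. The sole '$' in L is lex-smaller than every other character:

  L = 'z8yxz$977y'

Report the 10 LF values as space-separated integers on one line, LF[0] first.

Char counts: '$':1, '7':2, '8':1, '9':1, 'x':1, 'y':2, 'z':2
C (first-col start): C('$')=0, C('7')=1, C('8')=3, C('9')=4, C('x')=5, C('y')=6, C('z')=8
L[0]='z': occ=0, LF[0]=C('z')+0=8+0=8
L[1]='8': occ=0, LF[1]=C('8')+0=3+0=3
L[2]='y': occ=0, LF[2]=C('y')+0=6+0=6
L[3]='x': occ=0, LF[3]=C('x')+0=5+0=5
L[4]='z': occ=1, LF[4]=C('z')+1=8+1=9
L[5]='$': occ=0, LF[5]=C('$')+0=0+0=0
L[6]='9': occ=0, LF[6]=C('9')+0=4+0=4
L[7]='7': occ=0, LF[7]=C('7')+0=1+0=1
L[8]='7': occ=1, LF[8]=C('7')+1=1+1=2
L[9]='y': occ=1, LF[9]=C('y')+1=6+1=7

Answer: 8 3 6 5 9 0 4 1 2 7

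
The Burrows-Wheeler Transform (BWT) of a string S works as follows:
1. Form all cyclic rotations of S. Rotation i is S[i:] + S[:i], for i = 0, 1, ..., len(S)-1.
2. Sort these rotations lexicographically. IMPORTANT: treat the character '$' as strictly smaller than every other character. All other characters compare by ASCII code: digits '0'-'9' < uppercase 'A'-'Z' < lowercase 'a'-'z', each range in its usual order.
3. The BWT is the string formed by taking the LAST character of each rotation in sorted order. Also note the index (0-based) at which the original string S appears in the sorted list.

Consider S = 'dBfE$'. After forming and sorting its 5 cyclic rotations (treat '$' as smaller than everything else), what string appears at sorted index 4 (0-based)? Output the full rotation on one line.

Answer: fE$dB

Derivation:
All 5 rotations (rotation i = S[i:]+S[:i]):
  rot[0] = dBfE$
  rot[1] = BfE$d
  rot[2] = fE$dB
  rot[3] = E$dBf
  rot[4] = $dBfE
Sorted (with $ < everything):
  sorted[0] = $dBfE
  sorted[1] = BfE$d
  sorted[2] = E$dBf
  sorted[3] = dBfE$
  sorted[4] = fE$dB
sorted[4] = fE$dB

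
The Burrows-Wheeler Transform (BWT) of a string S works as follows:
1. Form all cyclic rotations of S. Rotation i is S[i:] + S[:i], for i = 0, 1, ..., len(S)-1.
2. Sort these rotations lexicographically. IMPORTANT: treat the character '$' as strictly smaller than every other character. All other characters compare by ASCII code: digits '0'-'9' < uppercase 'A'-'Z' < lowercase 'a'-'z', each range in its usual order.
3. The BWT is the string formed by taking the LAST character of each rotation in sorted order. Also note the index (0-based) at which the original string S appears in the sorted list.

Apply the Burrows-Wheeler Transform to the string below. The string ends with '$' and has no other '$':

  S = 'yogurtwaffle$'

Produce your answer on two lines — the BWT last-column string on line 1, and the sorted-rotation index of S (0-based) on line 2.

Answer: ewlafofyurgt$
12

Derivation:
All 13 rotations (rotation i = S[i:]+S[:i]):
  rot[0] = yogurtwaffle$
  rot[1] = ogurtwaffle$y
  rot[2] = gurtwaffle$yo
  rot[3] = urtwaffle$yog
  rot[4] = rtwaffle$yogu
  rot[5] = twaffle$yogur
  rot[6] = waffle$yogurt
  rot[7] = affle$yogurtw
  rot[8] = ffle$yogurtwa
  rot[9] = fle$yogurtwaf
  rot[10] = le$yogurtwaff
  rot[11] = e$yogurtwaffl
  rot[12] = $yogurtwaffle
Sorted (with $ < everything):
  sorted[0] = $yogurtwaffle  (last char: 'e')
  sorted[1] = affle$yogurtw  (last char: 'w')
  sorted[2] = e$yogurtwaffl  (last char: 'l')
  sorted[3] = ffle$yogurtwa  (last char: 'a')
  sorted[4] = fle$yogurtwaf  (last char: 'f')
  sorted[5] = gurtwaffle$yo  (last char: 'o')
  sorted[6] = le$yogurtwaff  (last char: 'f')
  sorted[7] = ogurtwaffle$y  (last char: 'y')
  sorted[8] = rtwaffle$yogu  (last char: 'u')
  sorted[9] = twaffle$yogur  (last char: 'r')
  sorted[10] = urtwaffle$yog  (last char: 'g')
  sorted[11] = waffle$yogurt  (last char: 't')
  sorted[12] = yogurtwaffle$  (last char: '$')
Last column: ewlafofyurgt$
Original string S is at sorted index 12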